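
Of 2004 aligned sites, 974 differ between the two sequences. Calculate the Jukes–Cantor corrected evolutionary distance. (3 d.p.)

p = 974/2004 ≈ 0.486028.
d = −(3/4) ln(1 − 4p/3) = −0.75 ln(1 − 0.648037) = −0.75 ln(0.351963)
  = −0.75 × (-1.044229) = 0.783172 substitutions/site.

0.783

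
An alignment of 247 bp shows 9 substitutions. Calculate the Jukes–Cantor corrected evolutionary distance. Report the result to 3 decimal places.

0.037

p = 9/247 ≈ 0.036437.
d = −(3/4) ln(1 − 4p/3) = −0.75 ln(1 − 0.048583) = −0.75 ln(0.951417)
  = −0.75 × (-0.049803) = 0.037352 substitutions/site.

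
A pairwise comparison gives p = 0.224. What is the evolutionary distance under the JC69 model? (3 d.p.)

d = −(3/4) ln(1 − 4p/3) = −0.75 ln(1 − 0.298667) = −0.75 ln(0.701333)
  = −0.75 × (-0.354772) = 0.266079 substitutions/site.

0.266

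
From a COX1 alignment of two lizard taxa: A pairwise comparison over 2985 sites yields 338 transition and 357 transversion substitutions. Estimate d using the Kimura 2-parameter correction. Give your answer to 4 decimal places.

0.2807

P = 338/2985 ≈ 0.113233 and Q = 357/2985 ≈ 0.119598.
Under the Kimura two-parameter model, d = −½ ln(1 − 2P − Q) − ¼ ln(1 − 2Q).
1 − 2P − Q = 0.653936, giving −½ ln(0.653936) = 0.212373.
1 − 2Q = 0.760804, giving −¼ ln(0.760804) = 0.068345.
d = 0.212373 + 0.068345 = 0.280718.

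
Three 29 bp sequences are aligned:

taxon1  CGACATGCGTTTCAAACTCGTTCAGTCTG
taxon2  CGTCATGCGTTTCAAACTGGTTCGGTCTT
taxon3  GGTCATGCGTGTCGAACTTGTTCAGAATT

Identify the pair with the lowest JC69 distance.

taxon1 and taxon2

taxon1–taxon2: 4/29 differ, p = 0.138, d = 0.152.
taxon1–taxon3: 8/29 differ, p = 0.276, d = 0.344.
taxon2–taxon3: 7/29 differ, p = 0.241, d = 0.291.
The smallest distance is between taxon1 and taxon2.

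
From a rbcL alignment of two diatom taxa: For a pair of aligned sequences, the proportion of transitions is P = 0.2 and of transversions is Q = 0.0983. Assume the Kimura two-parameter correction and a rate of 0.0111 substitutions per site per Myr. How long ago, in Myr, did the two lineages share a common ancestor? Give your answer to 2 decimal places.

Under the Kimura two-parameter model, d = −½ ln(1 − 2P − Q) − ¼ ln(1 − 2Q).
1 − 2P − Q = 0.5017, giving −½ ln(0.5017) = 0.344876.
1 − 2Q = 0.8034, giving −¼ ln(0.8034) = 0.054726.
d = 0.344876 + 0.054726 = 0.399602.
Under a molecular clock d = 2μt, so t = d/(2μ) = 0.399602 / (2 × 0.0111) = 18.00 Myr.

18.00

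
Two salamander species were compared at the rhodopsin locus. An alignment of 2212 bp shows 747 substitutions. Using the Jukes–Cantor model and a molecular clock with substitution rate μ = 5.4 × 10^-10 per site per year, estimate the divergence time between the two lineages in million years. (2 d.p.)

415.51

p = 747/2212 ≈ 0.337703.
d = −(3/4) ln(1 − 4p/3) = −0.75 ln(1 − 0.450271) = −0.75 ln(0.549729)
  = −0.75 × (-0.598330) = 0.448748 substitutions/site.
Under a molecular clock d = 2μt, so t = d/(2μ) = 0.448748 / (2 × 5.4 × 10^-10) = 415.51 million years.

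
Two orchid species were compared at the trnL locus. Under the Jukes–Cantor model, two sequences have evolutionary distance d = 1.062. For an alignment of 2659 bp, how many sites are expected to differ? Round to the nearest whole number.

1510

Invert JC69: p = (3/4)(1 − e^(−4d/3)) = 0.75 × (1 − e^(-1.416)) = 0.75 × (1 − 0.242683) = 0.567988.
Expected differing sites = pL ≈ 0.567988 × 2659 = 1510.280092 ≈ 1510.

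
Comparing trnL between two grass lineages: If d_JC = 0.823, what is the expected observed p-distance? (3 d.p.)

p = (3/4)(1 − e^(−4d/3)) = 0.75 × (1 − e^(-1.097333)) = 0.75 × (1 − 0.333760) = 0.499680.

0.500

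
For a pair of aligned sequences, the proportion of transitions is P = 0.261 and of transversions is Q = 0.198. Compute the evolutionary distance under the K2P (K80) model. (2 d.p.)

Under the Kimura two-parameter model, d = −½ ln(1 − 2P − Q) − ¼ ln(1 − 2Q).
1 − 2P − Q = 0.28, giving −½ ln(0.28) = 0.636483.
1 − 2Q = 0.604, giving −¼ ln(0.604) = 0.126045.
d = 0.636483 + 0.126045 = 0.762528.

0.76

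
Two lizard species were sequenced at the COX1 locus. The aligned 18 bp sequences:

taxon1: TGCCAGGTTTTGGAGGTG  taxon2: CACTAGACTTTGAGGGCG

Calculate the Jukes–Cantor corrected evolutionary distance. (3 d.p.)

0.673

The sequences differ at 8 of 18 sites (1, 2, 4, 7, 8, 13, 14, 17), so p = 8/18 ≈ 0.444444.
d = −(3/4) ln(1 − 4p/3) = −0.75 ln(1 − 0.592592) = −0.75 ln(0.407408)
  = −0.75 × (-0.897940) = 0.673455 substitutions/site.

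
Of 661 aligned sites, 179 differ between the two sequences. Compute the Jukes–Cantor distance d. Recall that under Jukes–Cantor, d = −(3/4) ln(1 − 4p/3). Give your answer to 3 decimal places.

0.336

p = 179/661 ≈ 0.270802.
d = −(3/4) ln(1 − 4p/3) = −0.75 ln(1 − 0.361069) = −0.75 ln(0.638931)
  = −0.75 × (-0.447959) = 0.335969 substitutions/site.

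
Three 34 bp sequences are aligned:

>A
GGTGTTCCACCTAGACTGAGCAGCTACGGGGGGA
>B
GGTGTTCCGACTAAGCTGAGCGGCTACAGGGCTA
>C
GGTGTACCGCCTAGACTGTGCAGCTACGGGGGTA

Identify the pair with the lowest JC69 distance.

A and C

A–B: 8/34 differ, p = 0.235, d = 0.282.
A–C: 4/34 differ, p = 0.118, d = 0.128.
B–C: 8/34 differ, p = 0.235, d = 0.282.
The smallest distance is between A and C.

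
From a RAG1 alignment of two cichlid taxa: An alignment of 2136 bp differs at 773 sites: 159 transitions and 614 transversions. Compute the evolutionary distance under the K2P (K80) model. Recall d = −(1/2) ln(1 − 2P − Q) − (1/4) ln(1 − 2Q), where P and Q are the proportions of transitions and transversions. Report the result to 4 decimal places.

P = 159/2136 ≈ 0.074438 and Q = 614/2136 ≈ 0.287453.
Under the Kimura two-parameter model, d = −½ ln(1 − 2P − Q) − ¼ ln(1 − 2Q).
1 − 2P − Q = 0.563671, giving −½ ln(0.563671) = 0.286642.
1 − 2Q = 0.425094, giving −¼ ln(0.425094) = 0.213861.
d = 0.286642 + 0.213861 = 0.500503.

0.5005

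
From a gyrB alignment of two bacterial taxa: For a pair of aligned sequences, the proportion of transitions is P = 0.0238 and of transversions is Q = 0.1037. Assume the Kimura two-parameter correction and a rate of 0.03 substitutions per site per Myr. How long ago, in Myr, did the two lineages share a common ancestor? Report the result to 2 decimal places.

Under the Kimura two-parameter model, d = −½ ln(1 − 2P − Q) − ¼ ln(1 − 2Q).
1 − 2P − Q = 0.8487, giving −½ ln(0.8487) = 0.082025.
1 − 2Q = 0.7926, giving −¼ ln(0.7926) = 0.058109.
d = 0.082025 + 0.058109 = 0.140134.
Under a molecular clock d = 2μt, so t = d/(2μ) = 0.140134 / (2 × 0.03) = 2.34 Myr.

2.34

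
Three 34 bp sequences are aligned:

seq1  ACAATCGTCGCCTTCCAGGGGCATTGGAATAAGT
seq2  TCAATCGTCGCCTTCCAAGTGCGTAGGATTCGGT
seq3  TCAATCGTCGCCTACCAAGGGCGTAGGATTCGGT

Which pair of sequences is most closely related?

seq1–seq2: 8/34 differ, p = 0.235, d = 0.282.
seq1–seq3: 8/34 differ, p = 0.235, d = 0.282.
seq2–seq3: 2/34 differ, p = 0.059, d = 0.061.
The smallest distance is between seq2 and seq3.

seq2 and seq3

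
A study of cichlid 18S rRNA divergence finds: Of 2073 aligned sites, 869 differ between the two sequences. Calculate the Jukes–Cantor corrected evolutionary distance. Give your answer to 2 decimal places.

0.61

p = 869/2073 ≈ 0.419199.
d = −(3/4) ln(1 − 4p/3) = −0.75 ln(1 − 0.558932) = −0.75 ln(0.441068)
  = −0.75 × (-0.818556) = 0.613917 substitutions/site.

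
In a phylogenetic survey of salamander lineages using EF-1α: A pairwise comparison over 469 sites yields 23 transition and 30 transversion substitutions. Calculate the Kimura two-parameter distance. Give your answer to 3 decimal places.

0.123

P = 23/469 ≈ 0.049041 and Q = 30/469 ≈ 0.063966.
Under the Kimura two-parameter model, d = −½ ln(1 − 2P − Q) − ¼ ln(1 − 2Q).
1 − 2P − Q = 0.837952, giving −½ ln(0.837952) = 0.088397.
1 − 2Q = 0.872068, giving −¼ ln(0.872068) = 0.034222.
d = 0.088397 + 0.034222 = 0.122619.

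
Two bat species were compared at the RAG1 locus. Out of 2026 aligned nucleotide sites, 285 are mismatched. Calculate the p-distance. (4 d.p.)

p = 285/2026 = 0.140671… ≈ 0.1407 (to 4 d.p.).

0.1407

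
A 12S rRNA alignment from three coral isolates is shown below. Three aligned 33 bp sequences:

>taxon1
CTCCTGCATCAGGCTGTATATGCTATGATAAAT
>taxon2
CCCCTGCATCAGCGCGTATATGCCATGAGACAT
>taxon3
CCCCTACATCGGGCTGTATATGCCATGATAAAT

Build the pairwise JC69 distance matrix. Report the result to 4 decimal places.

taxon1–taxon2: 7/33 sites differ → p ≈ 0.212121, d = −0.75 ln(1 − 0.282828) = 0.249330 ≈ 0.2493.
taxon1–taxon3: 4/33 sites differ → p ≈ 0.121212, d = −0.75 ln(1 − 0.161616) = 0.132209 ≈ 0.1322.
taxon2–taxon3: 7/33 sites differ → p ≈ 0.212121, d = −0.75 ln(1 − 0.282828) = 0.249330 ≈ 0.2493.

d(taxon1,taxon2) = 0.2493, d(taxon1,taxon3) = 0.1322, d(taxon2,taxon3) = 0.2493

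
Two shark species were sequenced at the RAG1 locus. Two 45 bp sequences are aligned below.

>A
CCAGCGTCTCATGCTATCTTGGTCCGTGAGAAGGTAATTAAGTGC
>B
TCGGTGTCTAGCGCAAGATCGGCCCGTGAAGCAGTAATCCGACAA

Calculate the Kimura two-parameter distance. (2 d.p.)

0.96

Of 45 sites, 15 differences are transitions and 7 are transversions, so P = 15/45 ≈ 0.333333 and Q = 7/45 ≈ 0.155556.
Under the Kimura two-parameter model, d = −½ ln(1 − 2P − Q) − ¼ ln(1 − 2Q).
1 − 2P − Q = 0.177778, giving −½ ln(0.177778) = 0.863610.
1 − 2Q = 0.688888, giving −¼ ln(0.688888) = 0.093169.
d = 0.863610 + 0.093169 = 0.956779.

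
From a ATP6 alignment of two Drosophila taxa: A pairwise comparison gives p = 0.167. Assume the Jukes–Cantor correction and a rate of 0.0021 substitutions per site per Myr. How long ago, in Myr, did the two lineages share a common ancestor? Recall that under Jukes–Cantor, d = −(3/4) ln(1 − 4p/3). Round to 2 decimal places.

d = −(3/4) ln(1 − 4p/3) = −0.75 ln(1 − 0.222667) = −0.75 ln(0.777333)
  = −0.75 × (-0.251886) = 0.188915 substitutions/site.
Under a molecular clock d = 2μt, so t = d/(2μ) = 0.188915 / (2 × 0.0021) = 44.98 Myr.

44.98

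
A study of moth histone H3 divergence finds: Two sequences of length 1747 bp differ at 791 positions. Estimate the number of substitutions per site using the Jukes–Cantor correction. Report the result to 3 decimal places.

0.694

p = 791/1747 ≈ 0.452776.
d = −(3/4) ln(1 − 4p/3) = −0.75 ln(1 − 0.603701) = −0.75 ln(0.396299)
  = −0.75 × (-0.925586) = 0.694190 substitutions/site.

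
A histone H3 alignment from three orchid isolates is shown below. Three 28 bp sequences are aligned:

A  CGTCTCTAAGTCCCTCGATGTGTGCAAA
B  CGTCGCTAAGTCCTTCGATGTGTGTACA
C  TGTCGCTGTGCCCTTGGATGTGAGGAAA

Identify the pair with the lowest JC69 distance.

A–B: 4/28 differ, p = 0.143, d = 0.158.
A–C: 9/28 differ, p = 0.321, d = 0.420.
B–C: 8/28 differ, p = 0.286, d = 0.360.
The smallest distance is between A and B.

A and B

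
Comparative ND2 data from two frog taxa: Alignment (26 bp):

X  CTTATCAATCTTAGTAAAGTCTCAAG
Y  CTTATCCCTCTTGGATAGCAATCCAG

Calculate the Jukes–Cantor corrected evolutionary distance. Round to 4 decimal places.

The sequences differ at 10 of 26 sites (7, 8, 13, 15, 16, 18, 19, 20, 21, 24), so p = 10/26 ≈ 0.384615.
d = −(3/4) ln(1 − 4p/3) = −0.75 ln(1 − 0.51282) = −0.75 ln(0.48718)
  = −0.75 × (-0.719122) = 0.539342 substitutions/site.

0.5393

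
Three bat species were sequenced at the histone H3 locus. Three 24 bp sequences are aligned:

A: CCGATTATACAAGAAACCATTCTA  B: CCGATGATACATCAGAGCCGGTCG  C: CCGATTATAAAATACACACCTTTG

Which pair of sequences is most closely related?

A and C

A–B: 11/24 differ, p = 0.458, d = 0.708.
A–C: 8/24 differ, p = 0.333, d = 0.441.
B–C: 10/24 differ, p = 0.417, d = 0.608.
The smallest distance is between A and C.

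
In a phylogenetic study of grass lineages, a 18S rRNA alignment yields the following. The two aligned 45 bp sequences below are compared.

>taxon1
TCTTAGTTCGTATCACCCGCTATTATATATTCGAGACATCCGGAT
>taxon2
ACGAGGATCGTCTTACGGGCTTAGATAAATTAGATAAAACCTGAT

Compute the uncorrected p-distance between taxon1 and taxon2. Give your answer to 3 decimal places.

The sequences differ at 18 of 45 positions.
p = 18/45 = 0.400.

0.400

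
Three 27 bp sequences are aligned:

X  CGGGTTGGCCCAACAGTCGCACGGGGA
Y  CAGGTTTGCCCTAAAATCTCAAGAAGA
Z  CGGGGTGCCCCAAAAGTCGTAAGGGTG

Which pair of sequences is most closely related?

X and Z

X–Y: 9/27 differ, p = 0.333, d = 0.441.
X–Z: 7/27 differ, p = 0.259, d = 0.318.
Y–Z: 12/27 differ, p = 0.444, d = 0.673.
The smallest distance is between X and Z.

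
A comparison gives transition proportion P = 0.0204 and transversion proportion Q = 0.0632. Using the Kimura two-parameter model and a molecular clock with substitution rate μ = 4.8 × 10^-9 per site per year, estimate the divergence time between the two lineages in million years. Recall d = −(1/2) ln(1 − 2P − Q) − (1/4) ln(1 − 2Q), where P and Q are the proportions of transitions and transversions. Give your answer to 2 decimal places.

Under the Kimura two-parameter model, d = −½ ln(1 − 2P − Q) − ¼ ln(1 − 2Q).
1 − 2P − Q = 0.896, giving −½ ln(0.896) = 0.054907.
1 − 2Q = 0.8736, giving −¼ ln(0.8736) = 0.033783.
d = 0.054907 + 0.033783 = 0.088690.
Under a molecular clock d = 2μt, so t = d/(2μ) = 0.088690 / (2 × 4.8 × 10^-9) = 9.24 million years.

9.24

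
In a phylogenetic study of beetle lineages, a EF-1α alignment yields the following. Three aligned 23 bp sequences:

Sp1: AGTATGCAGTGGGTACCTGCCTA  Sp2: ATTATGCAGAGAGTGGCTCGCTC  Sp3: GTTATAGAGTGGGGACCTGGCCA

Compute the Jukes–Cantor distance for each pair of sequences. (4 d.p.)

Sp1–Sp2: 8/23 sites differ → p ≈ 0.347826, d = −0.75 ln(1 − 0.463768) = 0.467391 ≈ 0.4674.
Sp1–Sp3: 7/23 sites differ → p ≈ 0.304348, d = −0.75 ln(1 − 0.405797) = 0.390401 ≈ 0.3904.
Sp2–Sp3: 11/23 sites differ → p ≈ 0.478261, d = −0.75 ln(1 − 0.637681) = 0.761423 ≈ 0.7614.

d(Sp1,Sp2) = 0.4674, d(Sp1,Sp3) = 0.3904, d(Sp2,Sp3) = 0.7614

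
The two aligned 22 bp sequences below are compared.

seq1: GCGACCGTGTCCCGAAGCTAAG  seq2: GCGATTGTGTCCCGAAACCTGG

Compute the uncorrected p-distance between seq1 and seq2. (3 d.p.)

The sequences differ at 6 of 22 positions (sites 5, 6, 17, 19, 20, 21).
p = 6/22 = 0.272727… ≈ 0.273 (to 3 d.p.).

0.273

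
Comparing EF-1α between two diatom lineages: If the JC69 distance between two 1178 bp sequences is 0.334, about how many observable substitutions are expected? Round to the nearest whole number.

Invert JC69: p = (3/4)(1 − e^(−4d/3)) = 0.75 × (1 − e^(-0.445333)) = 0.75 × (1 − 0.640611) = 0.269542.
Expected differing sites = pL ≈ 0.269542 × 1178 = 317.520476 ≈ 318.

318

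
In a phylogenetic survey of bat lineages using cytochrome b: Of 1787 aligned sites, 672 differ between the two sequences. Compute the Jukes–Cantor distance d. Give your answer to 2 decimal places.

p = 672/1787 ≈ 0.376049.
d = −(3/4) ln(1 − 4p/3) = −0.75 ln(1 − 0.501399) = −0.75 ln(0.498601)
  = −0.75 × (-0.695949) = 0.521962 substitutions/site.

0.52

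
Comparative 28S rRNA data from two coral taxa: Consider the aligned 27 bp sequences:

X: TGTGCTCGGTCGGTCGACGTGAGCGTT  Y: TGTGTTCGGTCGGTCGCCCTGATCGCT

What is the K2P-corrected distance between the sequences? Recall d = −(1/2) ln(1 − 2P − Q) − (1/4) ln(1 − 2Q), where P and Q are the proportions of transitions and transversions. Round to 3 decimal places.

Of 27 sites, 2 differences are transitions and 3 are transversions, so P = 2/27 ≈ 0.074074 and Q = 3/27 ≈ 0.111111.
Under the Kimura two-parameter model, d = −½ ln(1 − 2P − Q) − ¼ ln(1 − 2Q).
1 − 2P − Q = 0.740741, giving −½ ln(0.740741) = 0.150052.
1 − 2Q = 0.777778, giving −¼ ln(0.777778) = 0.062829.
d = 0.150052 + 0.062829 = 0.212881.

0.213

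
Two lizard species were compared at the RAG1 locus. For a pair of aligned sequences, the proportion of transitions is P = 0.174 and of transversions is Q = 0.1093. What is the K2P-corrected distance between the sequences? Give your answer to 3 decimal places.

Under the Kimura two-parameter model, d = −½ ln(1 − 2P − Q) − ¼ ln(1 − 2Q).
1 − 2P − Q = 0.5427, giving −½ ln(0.5427) = 0.305599.
1 − 2Q = 0.7814, giving −¼ ln(0.7814) = 0.061667.
d = 0.305599 + 0.061667 = 0.367266.

0.367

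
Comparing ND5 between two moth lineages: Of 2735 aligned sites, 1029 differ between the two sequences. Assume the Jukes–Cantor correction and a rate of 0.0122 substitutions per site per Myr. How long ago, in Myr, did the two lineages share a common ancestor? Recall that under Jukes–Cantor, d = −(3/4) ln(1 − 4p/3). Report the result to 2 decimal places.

21.41

p = 1029/2735 ≈ 0.376234.
d = −(3/4) ln(1 − 4p/3) = −0.75 ln(1 − 0.501645) = −0.75 ln(0.498355)
  = −0.75 × (-0.696443) = 0.522332 substitutions/site.
Under a molecular clock d = 2μt, so t = d/(2μ) = 0.522332 / (2 × 0.0122) = 21.41 Myr.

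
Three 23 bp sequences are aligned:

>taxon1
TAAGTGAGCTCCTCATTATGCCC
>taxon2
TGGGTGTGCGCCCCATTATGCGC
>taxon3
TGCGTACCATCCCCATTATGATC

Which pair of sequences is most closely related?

taxon1–taxon2: 6/23 differ, p = 0.261, d = 0.321.
taxon1–taxon3: 9/23 differ, p = 0.391, d = 0.553.
taxon2–taxon3: 8/23 differ, p = 0.348, d = 0.467.
The smallest distance is between taxon1 and taxon2.

taxon1 and taxon2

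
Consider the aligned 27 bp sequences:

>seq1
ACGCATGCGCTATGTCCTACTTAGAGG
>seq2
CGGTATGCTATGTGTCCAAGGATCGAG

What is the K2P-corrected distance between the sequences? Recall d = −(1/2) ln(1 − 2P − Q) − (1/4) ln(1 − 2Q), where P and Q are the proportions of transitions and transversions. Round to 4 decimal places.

Of 27 sites, 4 differences are transitions and 10 are transversions, so P = 4/27 ≈ 0.148148 and Q = 10/27 ≈ 0.37037.
Under the Kimura two-parameter model, d = −½ ln(1 − 2P − Q) − ¼ ln(1 − 2Q).
1 − 2P − Q = 0.333334, giving −½ ln(0.333334) = 0.549305.
1 − 2Q = 0.25926, giving −¼ ln(0.25926) = 0.337481.
d = 0.549305 + 0.337481 = 0.886786.

0.8868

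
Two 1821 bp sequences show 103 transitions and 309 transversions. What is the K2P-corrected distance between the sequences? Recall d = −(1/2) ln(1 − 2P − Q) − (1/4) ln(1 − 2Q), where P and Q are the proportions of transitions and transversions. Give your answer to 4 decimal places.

0.2699

P = 103/1821 ≈ 0.056562 and Q = 309/1821 ≈ 0.169687.
Under the Kimura two-parameter model, d = −½ ln(1 − 2P − Q) − ¼ ln(1 − 2Q).
1 − 2P − Q = 0.717189, giving −½ ln(0.717189) = 0.166208.
1 − 2Q = 0.660626, giving −¼ ln(0.660626) = 0.103642.
d = 0.166208 + 0.103642 = 0.269850.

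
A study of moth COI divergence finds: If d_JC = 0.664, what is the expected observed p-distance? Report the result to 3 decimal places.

0.441

p = (3/4)(1 − e^(−4d/3)) = 0.75 × (1 − e^(-0.885333)) = 0.75 × (1 − 0.412577) = 0.440567.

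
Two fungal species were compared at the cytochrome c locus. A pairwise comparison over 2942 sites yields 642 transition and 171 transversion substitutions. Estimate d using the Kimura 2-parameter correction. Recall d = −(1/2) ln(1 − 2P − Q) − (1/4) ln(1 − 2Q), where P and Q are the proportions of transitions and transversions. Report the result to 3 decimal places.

0.372

P = 642/2942 ≈ 0.218219 and Q = 171/2942 ≈ 0.058124.
Under the Kimura two-parameter model, d = −½ ln(1 − 2P − Q) − ¼ ln(1 − 2Q).
1 − 2P − Q = 0.505438, giving −½ ln(0.505438) = 0.341165.
1 − 2Q = 0.883752, giving −¼ ln(0.883752) = 0.030895.
d = 0.341165 + 0.030895 = 0.372060.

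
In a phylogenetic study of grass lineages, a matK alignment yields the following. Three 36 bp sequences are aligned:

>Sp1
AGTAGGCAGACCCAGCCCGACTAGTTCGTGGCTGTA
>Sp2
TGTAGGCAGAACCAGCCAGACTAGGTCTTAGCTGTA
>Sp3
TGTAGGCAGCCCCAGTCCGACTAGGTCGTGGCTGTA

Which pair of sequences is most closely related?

Sp1–Sp2: 6/36 differ, p = 0.167, d = 0.188.
Sp1–Sp3: 4/36 differ, p = 0.111, d = 0.120.
Sp2–Sp3: 6/36 differ, p = 0.167, d = 0.188.
The smallest distance is between Sp1 and Sp3.

Sp1 and Sp3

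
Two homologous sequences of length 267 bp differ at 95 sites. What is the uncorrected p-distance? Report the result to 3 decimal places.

p = 95/267 = 0.355805… ≈ 0.356 (to 3 d.p.).

0.356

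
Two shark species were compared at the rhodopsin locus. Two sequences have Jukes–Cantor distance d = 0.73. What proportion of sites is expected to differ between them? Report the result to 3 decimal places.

p = (3/4)(1 − e^(−4d/3)) = 0.75 × (1 − e^(-0.973333)) = 0.75 × (1 − 0.377822) = 0.466634.

0.467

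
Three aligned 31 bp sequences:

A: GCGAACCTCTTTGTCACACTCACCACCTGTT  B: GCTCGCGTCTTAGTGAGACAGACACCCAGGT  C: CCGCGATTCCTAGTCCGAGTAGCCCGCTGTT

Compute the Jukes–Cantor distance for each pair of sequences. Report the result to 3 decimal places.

d(A,B) = 0.614, d(A,C) = 0.691, d(B,C) = 0.777

A–B: 13/31 sites differ → p ≈ 0.419355, d = −0.75 ln(1 − 0.55914) = 0.614271 ≈ 0.614.
A–C: 14/31 sites differ → p ≈ 0.451613, d = −0.75 ln(1 − 0.602151) = 0.691262 ≈ 0.691.
B–C: 15/31 sites differ → p ≈ 0.483871, d = −0.75 ln(1 − 0.645161) = 0.777068 ≈ 0.777.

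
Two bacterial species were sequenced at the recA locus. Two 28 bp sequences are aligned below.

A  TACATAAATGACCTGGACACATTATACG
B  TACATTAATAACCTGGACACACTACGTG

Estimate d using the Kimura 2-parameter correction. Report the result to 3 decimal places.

0.268

Of 28 sites, 5 differences are transitions and 1 are transversions, so P = 5/28 ≈ 0.178571 and Q = 1/28 ≈ 0.035714.
Under the Kimura two-parameter model, d = −½ ln(1 − 2P − Q) − ¼ ln(1 − 2Q).
1 − 2P − Q = 0.607144, giving −½ ln(0.607144) = 0.249495.
1 − 2Q = 0.928572, giving −¼ ln(0.928572) = 0.018527.
d = 0.249495 + 0.018527 = 0.268022.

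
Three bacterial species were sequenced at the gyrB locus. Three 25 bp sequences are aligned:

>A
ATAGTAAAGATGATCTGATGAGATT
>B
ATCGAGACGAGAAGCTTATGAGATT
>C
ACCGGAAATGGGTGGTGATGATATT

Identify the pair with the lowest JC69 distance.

A–B: 8/25 differ, p = 0.320, d = 0.417.
A–C: 10/25 differ, p = 0.400, d = 0.572.
B–C: 11/25 differ, p = 0.440, d = 0.663.
The smallest distance is between A and B.

A and B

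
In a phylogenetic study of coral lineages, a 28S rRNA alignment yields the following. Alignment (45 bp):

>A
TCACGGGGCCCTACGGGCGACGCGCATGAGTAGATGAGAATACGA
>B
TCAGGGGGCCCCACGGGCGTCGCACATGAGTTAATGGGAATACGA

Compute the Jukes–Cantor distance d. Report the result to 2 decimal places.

The sequences differ at 7 of 45 sites (4, 12, 20, 24, 32, 33, 37), so p = 7/45 ≈ 0.155556.
d = −(3/4) ln(1 − 4p/3) = −0.75 ln(1 − 0.207408) = −0.75 ln(0.792592)
  = −0.75 × (-0.232447) = 0.174335 substitutions/site.

0.17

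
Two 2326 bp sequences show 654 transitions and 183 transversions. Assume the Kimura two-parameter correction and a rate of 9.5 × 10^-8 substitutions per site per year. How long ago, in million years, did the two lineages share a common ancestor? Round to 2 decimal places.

2.92

P = 654/2326 ≈ 0.281169 and Q = 183/2326 ≈ 0.078676.
Under the Kimura two-parameter model, d = −½ ln(1 − 2P − Q) − ¼ ln(1 − 2Q).
1 − 2P − Q = 0.358986, giving −½ ln(0.358986) = 0.512236.
1 − 2Q = 0.842648, giving −¼ ln(0.842648) = 0.042801.
d = 0.512236 + 0.042801 = 0.555037.
Under a molecular clock d = 2μt, so t = d/(2μ) = 0.555037 / (2 × 9.5 × 10^-8) = 2.92 million years.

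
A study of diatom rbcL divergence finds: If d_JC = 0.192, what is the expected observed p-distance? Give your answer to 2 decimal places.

0.17

p = (3/4)(1 − e^(−4d/3)) = 0.75 × (1 − e^(-0.256)) = 0.75 × (1 − 0.774142) = 0.169394.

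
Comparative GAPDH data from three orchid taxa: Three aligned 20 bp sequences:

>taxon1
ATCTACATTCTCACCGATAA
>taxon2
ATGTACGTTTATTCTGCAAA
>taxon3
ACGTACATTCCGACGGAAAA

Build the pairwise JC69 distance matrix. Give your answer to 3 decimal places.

d(taxon1,taxon2) = 0.687, d(taxon1,taxon3) = 0.383, d(taxon2,taxon3) = 0.572

taxon1–taxon2: 9/20 sites differ → p = 0.45, d = −0.75 ln(1 − 0.6) = 0.687218 ≈ 0.687.
taxon1–taxon3: 6/20 sites differ → p = 0.3, d = −0.75 ln(1 − 0.4) = 0.383119 ≈ 0.383.
taxon2–taxon3: 8/20 sites differ → p = 0.4, d = −0.75 ln(1 − 0.533333) = 0.571605 ≈ 0.572.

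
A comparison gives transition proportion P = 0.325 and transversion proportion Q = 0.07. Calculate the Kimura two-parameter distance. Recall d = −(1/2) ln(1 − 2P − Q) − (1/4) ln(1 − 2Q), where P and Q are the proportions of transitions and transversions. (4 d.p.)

0.6742

Under the Kimura two-parameter model, d = −½ ln(1 − 2P − Q) − ¼ ln(1 − 2Q).
1 − 2P − Q = 0.28, giving −½ ln(0.28) = 0.636483.
1 − 2Q = 0.86, giving −¼ ln(0.86) = 0.037706.
d = 0.636483 + 0.037706 = 0.674189.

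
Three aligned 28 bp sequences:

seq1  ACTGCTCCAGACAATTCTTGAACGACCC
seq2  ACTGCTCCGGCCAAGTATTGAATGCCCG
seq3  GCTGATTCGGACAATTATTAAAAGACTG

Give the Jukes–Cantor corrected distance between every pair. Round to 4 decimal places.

d(seq1,seq2) = 0.3041, d(seq1,seq3) = 0.4197, d(seq2,seq3) = 0.4197

seq1–seq2: 7/28 sites differ → p = 0.25, d = −0.75 ln(1 − 0.333333) = 0.304098 ≈ 0.3041.
seq1–seq3: 9/28 sites differ → p ≈ 0.321429, d = −0.75 ln(1 − 0.428572) = 0.419713 ≈ 0.4197.
seq2–seq3: 9/28 sites differ → p ≈ 0.321429, d = −0.75 ln(1 − 0.428572) = 0.419713 ≈ 0.4197.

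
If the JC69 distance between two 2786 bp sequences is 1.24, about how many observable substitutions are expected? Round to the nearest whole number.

1690

Invert JC69: p = (3/4)(1 − e^(−4d/3)) = 0.75 × (1 − e^(-1.653333)) = 0.75 × (1 − 0.191411) = 0.606442.
Expected differing sites = pL ≈ 0.606442 × 2786 = 1689.547412 ≈ 1690.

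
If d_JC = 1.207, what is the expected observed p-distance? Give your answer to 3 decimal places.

p = (3/4)(1 − e^(−4d/3)) = 0.75 × (1 − e^(-1.609333)) = 0.75 × (1 − 0.200021) = 0.599984.

0.600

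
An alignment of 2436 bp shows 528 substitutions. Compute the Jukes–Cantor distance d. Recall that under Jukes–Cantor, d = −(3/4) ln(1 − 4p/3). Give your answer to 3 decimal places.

p = 528/2436 ≈ 0.216749.
d = −(3/4) ln(1 − 4p/3) = −0.75 ln(1 − 0.288999) = −0.75 ln(0.711001)
  = −0.75 × (-0.341081) = 0.255811 substitutions/site.

0.256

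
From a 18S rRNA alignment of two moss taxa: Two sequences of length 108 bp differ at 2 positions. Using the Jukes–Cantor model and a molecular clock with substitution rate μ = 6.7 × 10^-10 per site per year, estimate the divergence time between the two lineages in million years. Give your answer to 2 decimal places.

13.99

p = 2/108 ≈ 0.018519.
d = −(3/4) ln(1 − 4p/3) = −0.75 ln(1 − 0.024692) = −0.75 ln(0.975308)
  = −0.75 × (-0.025002) = 0.018752 substitutions/site.
Under a molecular clock d = 2μt, so t = d/(2μ) = 0.018752 / (2 × 6.7 × 10^-10) = 13.99 million years.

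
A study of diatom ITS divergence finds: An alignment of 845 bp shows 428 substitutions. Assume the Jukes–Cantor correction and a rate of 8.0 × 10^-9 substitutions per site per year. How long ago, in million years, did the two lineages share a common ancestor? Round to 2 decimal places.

52.73

p = 428/845 ≈ 0.506509.
d = −(3/4) ln(1 − 4p/3) = −0.75 ln(1 − 0.675345) = −0.75 ln(0.324655)
  = −0.75 × (-1.124992) = 0.843744 substitutions/site.
Under a molecular clock d = 2μt, so t = d/(2μ) = 0.843744 / (2 × 8.0 × 10^-9) = 52.73 million years.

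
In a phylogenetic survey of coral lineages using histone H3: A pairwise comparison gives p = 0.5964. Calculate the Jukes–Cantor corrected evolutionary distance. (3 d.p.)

d = −(3/4) ln(1 − 4p/3) = −0.75 ln(1 − 0.7952) = −0.75 ln(0.2048)
  = −0.75 × (-1.585721) = 1.189291 substitutions/site.

1.189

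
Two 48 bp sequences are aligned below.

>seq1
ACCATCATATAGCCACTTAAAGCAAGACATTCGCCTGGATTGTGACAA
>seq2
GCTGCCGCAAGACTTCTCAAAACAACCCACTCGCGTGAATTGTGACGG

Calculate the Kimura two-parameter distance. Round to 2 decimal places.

Of 48 sites, 15 differences are transitions and 5 are transversions, so P = 15/48 = 0.3125 and Q = 5/48 ≈ 0.104167.
Under the Kimura two-parameter model, d = −½ ln(1 − 2P − Q) − ¼ ln(1 − 2Q).
1 − 2P − Q = 0.270833, giving −½ ln(0.270833) = 0.653126.
1 − 2Q = 0.791666, giving −¼ ln(0.791666) = 0.058404.
d = 0.653126 + 0.058404 = 0.711530.

0.71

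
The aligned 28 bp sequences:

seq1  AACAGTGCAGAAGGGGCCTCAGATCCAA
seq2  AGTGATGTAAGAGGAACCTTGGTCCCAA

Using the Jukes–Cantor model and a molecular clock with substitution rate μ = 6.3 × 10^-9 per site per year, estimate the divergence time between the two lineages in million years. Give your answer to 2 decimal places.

The sequences differ at 13 of 28 sites, so p = 13/28 ≈ 0.464286.
d = −(3/4) ln(1 − 4p/3) = −0.75 ln(1 − 0.619048) = −0.75 ln(0.380952)
  = −0.75 × (-0.965082) = 0.723812 substitutions/site.
Under a molecular clock d = 2μt, so t = d/(2μ) = 0.723812 / (2 × 6.3 × 10^-9) = 57.45 million years.

57.45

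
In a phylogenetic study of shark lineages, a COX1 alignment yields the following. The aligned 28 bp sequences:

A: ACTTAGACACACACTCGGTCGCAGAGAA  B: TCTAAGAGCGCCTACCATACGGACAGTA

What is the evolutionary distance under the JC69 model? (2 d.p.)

The sequences differ at 15 of 28 sites, so p = 15/28 ≈ 0.535714.
d = −(3/4) ln(1 − 4p/3) = −0.75 ln(1 − 0.714285) = −0.75 ln(0.285715)
  = −0.75 × (-1.252760) = 0.939570 substitutions/site.

0.94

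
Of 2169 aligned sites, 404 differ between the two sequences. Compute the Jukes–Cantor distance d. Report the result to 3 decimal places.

0.214

p = 404/2169 ≈ 0.186261.
d = −(3/4) ln(1 − 4p/3) = −0.75 ln(1 − 0.248348) = −0.75 ln(0.751652)
  = −0.75 × (-0.285482) = 0.214112 substitutions/site.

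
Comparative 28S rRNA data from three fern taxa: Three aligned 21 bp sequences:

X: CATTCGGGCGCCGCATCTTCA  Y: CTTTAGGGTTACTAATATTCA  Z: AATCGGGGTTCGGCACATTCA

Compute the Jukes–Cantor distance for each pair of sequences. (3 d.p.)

d(X,Y) = 0.532, d(X,Z) = 0.532, d(Y,Z) = 0.635

X–Y: 8/21 sites differ → p ≈ 0.380952, d = −0.75 ln(1 − 0.507936) = 0.531860 ≈ 0.532.
X–Z: 8/21 sites differ → p ≈ 0.380952, d = −0.75 ln(1 − 0.507936) = 0.531860 ≈ 0.532.
Y–Z: 9/21 sites differ → p ≈ 0.428571, d = −0.75 ln(1 − 0.571428) = 0.635472 ≈ 0.635.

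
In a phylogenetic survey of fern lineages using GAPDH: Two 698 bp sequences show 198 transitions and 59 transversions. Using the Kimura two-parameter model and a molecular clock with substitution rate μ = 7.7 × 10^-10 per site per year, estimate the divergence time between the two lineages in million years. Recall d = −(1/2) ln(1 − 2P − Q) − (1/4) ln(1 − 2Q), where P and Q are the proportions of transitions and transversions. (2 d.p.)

372.65

P = 198/698 ≈ 0.283668 and Q = 59/698 ≈ 0.084527.
Under the Kimura two-parameter model, d = −½ ln(1 − 2P − Q) − ¼ ln(1 − 2Q).
1 − 2P − Q = 0.348137, giving −½ ln(0.348137) = 0.527580.
1 − 2Q = 0.830946, giving −¼ ln(0.830946) = 0.046298.
d = 0.527580 + 0.046298 = 0.573878.
Under a molecular clock d = 2μt, so t = d/(2μ) = 0.573878 / (2 × 7.7 × 10^-10) = 372.65 million years.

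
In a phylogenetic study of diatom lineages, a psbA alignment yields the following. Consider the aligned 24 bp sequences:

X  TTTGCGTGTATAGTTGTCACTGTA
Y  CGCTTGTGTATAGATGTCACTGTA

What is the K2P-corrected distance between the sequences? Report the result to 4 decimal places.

0.3069

Of 24 sites, 3 differences are transitions and 3 are transversions, so P = 3/24 = 0.125 and Q = 3/24 = 0.125.
Under the Kimura two-parameter model, d = −½ ln(1 − 2P − Q) − ¼ ln(1 − 2Q).
1 − 2P − Q = 0.625, giving −½ ln(0.625) = 0.235002.
1 − 2Q = 0.75, giving −¼ ln(0.75) = 0.071921.
d = 0.235002 + 0.071921 = 0.306923.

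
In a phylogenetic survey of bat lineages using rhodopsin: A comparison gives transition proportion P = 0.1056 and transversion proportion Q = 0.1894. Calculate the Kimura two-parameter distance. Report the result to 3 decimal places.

0.375

Under the Kimura two-parameter model, d = −½ ln(1 − 2P − Q) − ¼ ln(1 − 2Q).
1 − 2P − Q = 0.5994, giving −½ ln(0.5994) = 0.255913.
1 − 2Q = 0.6212, giving −¼ ln(0.6212) = 0.119026.
d = 0.255913 + 0.119026 = 0.374939.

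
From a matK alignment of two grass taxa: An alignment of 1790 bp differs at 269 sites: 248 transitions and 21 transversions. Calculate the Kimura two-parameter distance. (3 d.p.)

P = 248/1790 ≈ 0.138547 and Q = 21/1790 ≈ 0.011732.
Under the Kimura two-parameter model, d = −½ ln(1 − 2P − Q) − ¼ ln(1 − 2Q).
1 − 2P − Q = 0.711174, giving −½ ln(0.711174) = 0.170419.
1 − 2Q = 0.976536, giving −¼ ln(0.976536) = 0.005936.
d = 0.170419 + 0.005936 = 0.176355.

0.176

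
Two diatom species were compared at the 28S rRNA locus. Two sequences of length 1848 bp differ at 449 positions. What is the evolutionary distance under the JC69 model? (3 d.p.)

p = 449/1848 ≈ 0.242965.
d = −(3/4) ln(1 − 4p/3) = −0.75 ln(1 − 0.323953) = −0.75 ln(0.676047)
  = −0.75 × (-0.391493) = 0.293620 substitutions/site.

0.294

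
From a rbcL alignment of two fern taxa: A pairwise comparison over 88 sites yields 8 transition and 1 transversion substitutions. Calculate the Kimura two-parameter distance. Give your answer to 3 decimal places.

P = 8/88 ≈ 0.090909 and Q = 1/88 ≈ 0.011364.
Under the Kimura two-parameter model, d = −½ ln(1 − 2P − Q) − ¼ ln(1 − 2Q).
1 − 2P − Q = 0.806818, giving −½ ln(0.806818) = 0.107329.
1 − 2Q = 0.977272, giving −¼ ln(0.977272) = 0.005748.
d = 0.107329 + 0.005748 = 0.113077.

0.113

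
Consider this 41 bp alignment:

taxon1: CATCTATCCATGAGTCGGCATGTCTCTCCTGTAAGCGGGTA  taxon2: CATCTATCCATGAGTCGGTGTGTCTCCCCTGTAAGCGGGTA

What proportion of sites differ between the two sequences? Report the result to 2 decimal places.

0.07

The sequences differ at 3 of 41 positions (sites 19, 20, 27).
p = 3/41 = 0.073170… ≈ 0.07 (to 2 d.p.).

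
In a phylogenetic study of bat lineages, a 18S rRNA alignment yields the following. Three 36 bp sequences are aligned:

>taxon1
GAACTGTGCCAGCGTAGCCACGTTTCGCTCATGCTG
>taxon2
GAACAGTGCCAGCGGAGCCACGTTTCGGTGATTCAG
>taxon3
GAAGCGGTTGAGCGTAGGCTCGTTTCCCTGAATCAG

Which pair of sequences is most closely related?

taxon1–taxon2: 6/36 differ, p = 0.167, d = 0.188.
taxon1–taxon3: 13/36 differ, p = 0.361, d = 0.493.
taxon2–taxon3: 12/36 differ, p = 0.333, d = 0.441.
The smallest distance is between taxon1 and taxon2.

taxon1 and taxon2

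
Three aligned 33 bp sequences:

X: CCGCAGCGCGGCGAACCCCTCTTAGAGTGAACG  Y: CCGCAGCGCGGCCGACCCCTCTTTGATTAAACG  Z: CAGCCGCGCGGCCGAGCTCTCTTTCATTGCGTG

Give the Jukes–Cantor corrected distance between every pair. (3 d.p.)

X–Y: 5/33 sites differ → p ≈ 0.151515, d = −0.75 ln(1 − 0.20202) = 0.169254 ≈ 0.169.
X–Z: 12/33 sites differ → p ≈ 0.363636, d = −0.75 ln(1 − 0.484848) = 0.497470 ≈ 0.497.
Y–Z: 9/33 sites differ → p ≈ 0.272727, d = −0.75 ln(1 − 0.363636) = 0.338988 ≈ 0.339.

d(X,Y) = 0.169, d(X,Z) = 0.497, d(Y,Z) = 0.339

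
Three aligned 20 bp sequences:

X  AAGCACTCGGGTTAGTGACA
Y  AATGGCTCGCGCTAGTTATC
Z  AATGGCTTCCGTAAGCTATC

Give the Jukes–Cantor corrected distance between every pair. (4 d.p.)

d(X,Y) = 0.5716, d(X,Z) = 0.9913, d(Y,Z) = 0.3041

X–Y: 8/20 sites differ → p = 0.4, d = −0.75 ln(1 − 0.533333) = 0.571605 ≈ 0.5716.
X–Z: 11/20 sites differ → p = 0.55, d = −0.75 ln(1 − 0.733333) = 0.991316 ≈ 0.9913.
Y–Z: 5/20 sites differ → p = 0.25, d = −0.75 ln(1 − 0.333333) = 0.304098 ≈ 0.3041.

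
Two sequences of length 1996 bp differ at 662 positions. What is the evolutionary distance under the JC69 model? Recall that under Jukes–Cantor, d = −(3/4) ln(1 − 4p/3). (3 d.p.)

0.438

p = 662/1996 ≈ 0.331663.
d = −(3/4) ln(1 − 4p/3) = −0.75 ln(1 − 0.442217) = −0.75 ln(0.557783)
  = −0.75 × (-0.583785) = 0.437839 substitutions/site.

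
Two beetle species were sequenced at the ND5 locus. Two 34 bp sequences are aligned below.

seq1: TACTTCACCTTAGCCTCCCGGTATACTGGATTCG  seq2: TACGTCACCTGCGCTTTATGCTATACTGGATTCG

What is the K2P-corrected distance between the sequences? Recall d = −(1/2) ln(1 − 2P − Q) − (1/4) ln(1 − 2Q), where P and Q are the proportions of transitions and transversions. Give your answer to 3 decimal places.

0.283

Of 34 sites, 3 differences are transitions and 5 are transversions, so P = 3/34 ≈ 0.088235 and Q = 5/34 ≈ 0.147059.
Under the Kimura two-parameter model, d = −½ ln(1 − 2P − Q) − ¼ ln(1 − 2Q).
1 − 2P − Q = 0.676471, giving −½ ln(0.676471) = 0.195433.
1 − 2Q = 0.705882, giving −¼ ln(0.705882) = 0.087077.
d = 0.195433 + 0.087077 = 0.282510.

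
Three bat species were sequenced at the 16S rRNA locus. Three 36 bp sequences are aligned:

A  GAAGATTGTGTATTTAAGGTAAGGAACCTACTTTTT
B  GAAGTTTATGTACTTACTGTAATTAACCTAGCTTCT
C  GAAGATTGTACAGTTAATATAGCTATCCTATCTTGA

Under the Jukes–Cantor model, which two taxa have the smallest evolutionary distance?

A–B: 10/36 differ, p = 0.278, d = 0.347.
A–C: 13/36 differ, p = 0.361, d = 0.493.
B–C: 13/36 differ, p = 0.361, d = 0.493.
The smallest distance is between A and B.

A and B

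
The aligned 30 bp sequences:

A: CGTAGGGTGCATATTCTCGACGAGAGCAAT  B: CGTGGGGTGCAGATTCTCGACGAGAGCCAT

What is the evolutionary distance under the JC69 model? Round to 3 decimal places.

0.107

The sequences differ at 3 of 30 sites (4, 12, 28), so p = 3/30 = 0.1.
d = −(3/4) ln(1 − 4p/3) = −0.75 ln(1 − 0.133333) = −0.75 ln(0.866667)
  = −0.75 × (-0.143100) = 0.107325 substitutions/site.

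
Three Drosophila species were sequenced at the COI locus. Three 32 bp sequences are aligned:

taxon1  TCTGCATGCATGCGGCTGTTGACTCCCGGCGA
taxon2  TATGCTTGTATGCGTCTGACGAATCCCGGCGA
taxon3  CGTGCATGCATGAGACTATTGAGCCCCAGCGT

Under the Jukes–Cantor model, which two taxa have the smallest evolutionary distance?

taxon1 and taxon2

taxon1–taxon2: 7/32 differ, p = 0.219, d = 0.259.
taxon1–taxon3: 9/32 differ, p = 0.281, d = 0.353.
taxon2–taxon3: 13/32 differ, p = 0.406, d = 0.585.
The smallest distance is between taxon1 and taxon2.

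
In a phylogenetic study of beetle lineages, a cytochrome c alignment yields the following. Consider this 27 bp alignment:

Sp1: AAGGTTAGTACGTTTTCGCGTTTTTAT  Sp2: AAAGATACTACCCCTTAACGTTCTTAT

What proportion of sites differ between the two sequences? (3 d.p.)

The sequences differ at 9 of 27 positions (sites 3, 5, 8, 12, 13, 14, 17, 18, 23).
p = 9/27 = 0.333333… ≈ 0.333 (to 3 d.p.).

0.333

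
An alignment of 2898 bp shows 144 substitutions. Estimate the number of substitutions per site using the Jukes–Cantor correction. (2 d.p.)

p = 144/2898 ≈ 0.049689.
d = −(3/4) ln(1 − 4p/3) = −0.75 ln(1 − 0.066252) = −0.75 ln(0.933748)
  = −0.75 × (-0.068549) = 0.051412 substitutions/site.

0.05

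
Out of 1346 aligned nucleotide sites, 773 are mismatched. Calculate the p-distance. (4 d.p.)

p = 773/1346 = 0.574294… ≈ 0.5743 (to 4 d.p.).

0.5743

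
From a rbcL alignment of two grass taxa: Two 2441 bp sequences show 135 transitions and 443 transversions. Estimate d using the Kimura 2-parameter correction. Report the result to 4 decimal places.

0.2855

P = 135/2441 ≈ 0.055305 and Q = 443/2441 ≈ 0.181483.
Under the Kimura two-parameter model, d = −½ ln(1 − 2P − Q) − ¼ ln(1 − 2Q).
1 − 2P − Q = 0.707907, giving −½ ln(0.707907) = 0.172721.
1 − 2Q = 0.637034, giving −¼ ln(0.637034) = 0.112733.
d = 0.172721 + 0.112733 = 0.285454.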